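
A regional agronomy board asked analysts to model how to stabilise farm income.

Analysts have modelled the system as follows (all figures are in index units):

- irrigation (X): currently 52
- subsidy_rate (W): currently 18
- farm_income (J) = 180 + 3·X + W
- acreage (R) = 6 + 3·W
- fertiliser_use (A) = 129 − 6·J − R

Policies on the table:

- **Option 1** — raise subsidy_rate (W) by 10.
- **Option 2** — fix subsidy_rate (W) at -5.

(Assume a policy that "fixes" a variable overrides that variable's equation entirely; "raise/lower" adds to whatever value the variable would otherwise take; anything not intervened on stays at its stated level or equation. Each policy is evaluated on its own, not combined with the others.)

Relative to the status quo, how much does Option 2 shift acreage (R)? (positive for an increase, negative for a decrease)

Baseline:
  W = 18
  R = 6 + 3·18 = 60
Option 2 (W := -5):
  W = -5
  R = 6 + 3·(-5) = -9
Change in R: -9 − 60 = -69

-69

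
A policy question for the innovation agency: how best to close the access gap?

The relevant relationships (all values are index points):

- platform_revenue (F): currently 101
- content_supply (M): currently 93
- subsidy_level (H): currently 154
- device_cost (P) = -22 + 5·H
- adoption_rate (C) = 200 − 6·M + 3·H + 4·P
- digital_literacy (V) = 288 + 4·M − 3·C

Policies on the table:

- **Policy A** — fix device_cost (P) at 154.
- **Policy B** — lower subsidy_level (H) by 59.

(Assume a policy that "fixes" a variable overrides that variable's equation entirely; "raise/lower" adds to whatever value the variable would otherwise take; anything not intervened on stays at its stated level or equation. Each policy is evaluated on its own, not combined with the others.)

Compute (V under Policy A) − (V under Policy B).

3057

Policy A (P := 154):
  M = 93
  H = 154
  P = 154
  C = 200 − 6·93 + 3·154 + 4·154 = 720
  V = 288 + 4·93 − 3·720 = -1500
Policy B (H − 59):
  M = 93
  H = 154 − 59 = 95
  P = -22 + 5·95 = 453
  C = 200 − 6·93 + 3·95 + 4·453 = 1739
  V = 288 + 4·93 − 3·1739 = -4557
V: -1500 − (-4557) = 3057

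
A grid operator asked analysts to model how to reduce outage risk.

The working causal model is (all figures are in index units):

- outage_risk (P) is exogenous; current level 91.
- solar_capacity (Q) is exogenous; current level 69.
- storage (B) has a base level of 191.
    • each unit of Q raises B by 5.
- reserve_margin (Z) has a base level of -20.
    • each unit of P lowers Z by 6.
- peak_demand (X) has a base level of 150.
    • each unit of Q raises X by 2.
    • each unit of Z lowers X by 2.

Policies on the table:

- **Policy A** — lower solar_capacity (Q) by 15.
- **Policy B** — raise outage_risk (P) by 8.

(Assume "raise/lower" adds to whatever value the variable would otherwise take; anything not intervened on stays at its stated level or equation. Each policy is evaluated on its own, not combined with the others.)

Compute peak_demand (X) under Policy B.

1516

Policy B (P + 8):
  P = 91 + 8 = 99
  Q = 69
  Z = -20 − 6·99 = -614
  X = 150 + 2·69 − 2·(-614) = 1516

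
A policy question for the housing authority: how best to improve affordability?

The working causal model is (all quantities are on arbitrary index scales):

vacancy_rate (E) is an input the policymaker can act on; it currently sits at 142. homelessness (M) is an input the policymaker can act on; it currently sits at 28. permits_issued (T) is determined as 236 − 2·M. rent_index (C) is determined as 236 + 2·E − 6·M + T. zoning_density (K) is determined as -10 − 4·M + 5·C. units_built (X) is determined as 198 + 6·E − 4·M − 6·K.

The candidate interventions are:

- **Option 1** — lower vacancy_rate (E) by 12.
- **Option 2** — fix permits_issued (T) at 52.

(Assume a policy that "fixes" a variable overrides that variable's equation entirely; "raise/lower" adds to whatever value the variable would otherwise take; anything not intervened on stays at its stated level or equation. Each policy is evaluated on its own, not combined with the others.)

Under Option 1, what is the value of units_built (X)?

Option 1 (E − 12):
  E = 142 − 12 = 130
  M = 28
  T = 236 − 2·28 = 180
  C = 236 + 2·130 − 6·28 + 180 = 508
  K = -10 − 4·28 + 5·508 = 2418
  X = 198 + 6·130 − 4·28 − 6·2418 = -13642

-13642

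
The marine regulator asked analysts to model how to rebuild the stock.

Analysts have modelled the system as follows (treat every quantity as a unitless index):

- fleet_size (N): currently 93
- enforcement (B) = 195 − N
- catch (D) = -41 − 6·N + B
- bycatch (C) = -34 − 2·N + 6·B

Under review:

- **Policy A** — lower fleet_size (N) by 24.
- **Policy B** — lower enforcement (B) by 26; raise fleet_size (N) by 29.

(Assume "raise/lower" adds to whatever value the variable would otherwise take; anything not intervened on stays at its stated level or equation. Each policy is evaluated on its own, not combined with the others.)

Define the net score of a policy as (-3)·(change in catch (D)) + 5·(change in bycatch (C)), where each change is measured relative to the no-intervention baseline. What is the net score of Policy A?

Baseline:
  N = 93
  B = 195 − 93 = 102
  D = -41 − 6·93 + 102 = -497
  C = -34 − 2·93 + 6·102 = 392
Policy A (N − 24):
  N = 93 − 24 = 69
  B = 195 − 69 = 126
  D = -41 − 6·69 + 126 = -329
  C = -34 − 2·69 + 6·126 = 584
ΔD = -329 − (-497) = 168; ΔC = 584 − 392 = 192
Score = (-3)·168 + 5·192 = 456

456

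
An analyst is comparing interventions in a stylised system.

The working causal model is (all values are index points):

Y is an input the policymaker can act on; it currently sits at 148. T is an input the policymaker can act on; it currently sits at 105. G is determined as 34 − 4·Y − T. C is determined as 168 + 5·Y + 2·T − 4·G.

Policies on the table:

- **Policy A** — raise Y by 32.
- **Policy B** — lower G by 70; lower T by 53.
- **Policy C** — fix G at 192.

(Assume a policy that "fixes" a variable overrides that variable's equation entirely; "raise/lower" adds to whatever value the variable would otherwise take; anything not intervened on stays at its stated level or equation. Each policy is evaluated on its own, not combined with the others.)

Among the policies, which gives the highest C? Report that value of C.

Policy A (Y + 32):
  Y = 148 + 32 = 180
  T = 105
  G = 34 − 4·180 − 105 = -791
  C = 168 + 5·180 + 2·105 − 4·(-791) = 4442
Policy B (G − 70, T − 53):
  Y = 148
  T = 105 − 53 = 52
  G = 34 − 4·148 − 52 (−70 from intervention) = -680
  C = 168 + 5·148 + 2·52 − 4·(-680) = 3732
Policy C (G := 192):
  Y = 148
  T = 105
  G = 192
  C = 168 + 5·148 + 2·105 − 4·192 = 350
Comparing — Policy A: C=4442, Policy B: C=3732, Policy C: C=350. Highest is 4442 (Policy A).

4442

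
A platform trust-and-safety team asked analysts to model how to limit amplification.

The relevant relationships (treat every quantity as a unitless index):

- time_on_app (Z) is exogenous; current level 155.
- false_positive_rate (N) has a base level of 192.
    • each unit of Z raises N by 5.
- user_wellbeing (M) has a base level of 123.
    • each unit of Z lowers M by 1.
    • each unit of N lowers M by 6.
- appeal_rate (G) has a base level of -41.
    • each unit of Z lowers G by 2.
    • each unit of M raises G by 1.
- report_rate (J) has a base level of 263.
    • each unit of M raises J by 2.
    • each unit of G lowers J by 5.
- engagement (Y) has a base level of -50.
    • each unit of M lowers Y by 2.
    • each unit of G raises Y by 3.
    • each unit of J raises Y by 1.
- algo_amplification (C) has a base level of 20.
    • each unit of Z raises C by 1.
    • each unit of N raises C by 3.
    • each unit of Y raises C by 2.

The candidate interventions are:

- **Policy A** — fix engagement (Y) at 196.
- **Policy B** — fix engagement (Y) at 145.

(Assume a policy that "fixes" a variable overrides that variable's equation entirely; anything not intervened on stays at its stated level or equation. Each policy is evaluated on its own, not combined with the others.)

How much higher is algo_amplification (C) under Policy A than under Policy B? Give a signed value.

102

Policy A (Y := 196):
  Z = 155
  N = 192 + 5·155 = 967
  M = 123 − 155 − 6·967 = -5834
  G = -41 − 2·155 + (-5834) = -6185
  J = 263 + 2·(-5834) − 5·(-6185) = 19520
  Y = 196
  C = 20 + 155 + 3·967 + 2·196 = 3468
Policy B (Y := 145):
  Z = 155
  N = 192 + 5·155 = 967
  M = 123 − 155 − 6·967 = -5834
  G = -41 − 2·155 + (-5834) = -6185
  J = 263 + 2·(-5834) − 5·(-6185) = 19520
  Y = 145
  C = 20 + 155 + 3·967 + 2·145 = 3366
C: 3468 − 3366 = 102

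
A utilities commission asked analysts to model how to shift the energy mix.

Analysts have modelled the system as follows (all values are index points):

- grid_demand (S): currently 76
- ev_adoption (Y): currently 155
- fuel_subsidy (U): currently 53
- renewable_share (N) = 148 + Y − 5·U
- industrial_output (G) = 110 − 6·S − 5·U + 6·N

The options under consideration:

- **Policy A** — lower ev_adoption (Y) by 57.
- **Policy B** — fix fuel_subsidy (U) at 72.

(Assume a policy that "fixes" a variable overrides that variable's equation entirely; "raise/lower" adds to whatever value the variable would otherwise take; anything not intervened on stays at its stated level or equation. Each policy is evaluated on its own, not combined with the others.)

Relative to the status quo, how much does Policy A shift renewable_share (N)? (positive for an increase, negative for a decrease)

-57

Baseline:
  Y = 155
  U = 53
  N = 148 + 155 − 5·53 = 38
Policy A (Y − 57):
  Y = 155 − 57 = 98
  U = 53
  N = 148 + 98 − 5·53 = -19
Change in N: -19 − 38 = -57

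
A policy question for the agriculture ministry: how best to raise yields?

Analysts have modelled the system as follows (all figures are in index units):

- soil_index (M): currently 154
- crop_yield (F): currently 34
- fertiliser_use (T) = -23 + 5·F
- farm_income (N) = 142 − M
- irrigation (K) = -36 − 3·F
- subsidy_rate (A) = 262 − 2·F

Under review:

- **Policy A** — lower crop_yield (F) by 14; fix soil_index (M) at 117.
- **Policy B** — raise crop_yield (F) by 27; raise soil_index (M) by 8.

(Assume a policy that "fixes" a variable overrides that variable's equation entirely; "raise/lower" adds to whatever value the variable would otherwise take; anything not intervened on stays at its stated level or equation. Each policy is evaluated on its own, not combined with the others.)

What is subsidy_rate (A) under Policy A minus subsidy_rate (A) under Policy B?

Policy A (F − 14, M := 117):
  F = 34 − 14 = 20
  A = 262 − 2·20 = 222
Policy B (F + 27, M + 8):
  F = 34 + 27 = 61
  A = 262 − 2·61 = 140
A: 222 − 140 = 82

82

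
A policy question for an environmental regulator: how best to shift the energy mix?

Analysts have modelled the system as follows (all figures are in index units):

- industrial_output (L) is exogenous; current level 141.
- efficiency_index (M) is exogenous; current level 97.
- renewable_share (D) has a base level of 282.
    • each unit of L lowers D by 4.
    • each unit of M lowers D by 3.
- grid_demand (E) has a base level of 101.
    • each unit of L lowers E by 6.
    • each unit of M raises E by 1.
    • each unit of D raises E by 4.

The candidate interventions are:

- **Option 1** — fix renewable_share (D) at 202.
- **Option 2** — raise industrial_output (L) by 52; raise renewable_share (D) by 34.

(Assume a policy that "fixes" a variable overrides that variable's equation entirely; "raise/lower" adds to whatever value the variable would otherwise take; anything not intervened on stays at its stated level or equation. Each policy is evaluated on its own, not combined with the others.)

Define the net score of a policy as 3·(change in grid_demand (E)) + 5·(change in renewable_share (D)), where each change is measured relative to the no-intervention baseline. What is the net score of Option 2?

-3894

Baseline:
  L = 141
  M = 97
  D = 282 − 4·141 − 3·97 = -573
  E = 101 − 6·141 + 97 + 4·(-573) = -2940
Option 2 (L + 52, D + 34):
  L = 141 + 52 = 193
  M = 97
  D = 282 − 4·193 − 3·97 (+34 from intervention) = -747
  E = 101 − 6·193 + 97 + 4·(-747) = -3948
ΔE = -3948 − (-2940) = -1008; ΔD = -747 − (-573) = -174
Score = 3·(-1008) + 5·(-174) = -3894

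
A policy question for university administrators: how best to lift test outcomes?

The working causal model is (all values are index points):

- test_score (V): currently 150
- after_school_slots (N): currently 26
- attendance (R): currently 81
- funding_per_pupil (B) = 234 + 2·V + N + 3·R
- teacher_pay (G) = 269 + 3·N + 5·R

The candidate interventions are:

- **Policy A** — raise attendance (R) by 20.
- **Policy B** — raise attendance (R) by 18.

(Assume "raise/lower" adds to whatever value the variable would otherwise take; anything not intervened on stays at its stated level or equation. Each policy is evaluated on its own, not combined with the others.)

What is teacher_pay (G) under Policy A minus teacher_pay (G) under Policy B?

Policy A (R + 20):
  N = 26
  R = 81 + 20 = 101
  G = 269 + 3·26 + 5·101 = 852
Policy B (R + 18):
  N = 26
  R = 81 + 18 = 99
  G = 269 + 3·26 + 5·99 = 842
G: 852 − 842 = 10

10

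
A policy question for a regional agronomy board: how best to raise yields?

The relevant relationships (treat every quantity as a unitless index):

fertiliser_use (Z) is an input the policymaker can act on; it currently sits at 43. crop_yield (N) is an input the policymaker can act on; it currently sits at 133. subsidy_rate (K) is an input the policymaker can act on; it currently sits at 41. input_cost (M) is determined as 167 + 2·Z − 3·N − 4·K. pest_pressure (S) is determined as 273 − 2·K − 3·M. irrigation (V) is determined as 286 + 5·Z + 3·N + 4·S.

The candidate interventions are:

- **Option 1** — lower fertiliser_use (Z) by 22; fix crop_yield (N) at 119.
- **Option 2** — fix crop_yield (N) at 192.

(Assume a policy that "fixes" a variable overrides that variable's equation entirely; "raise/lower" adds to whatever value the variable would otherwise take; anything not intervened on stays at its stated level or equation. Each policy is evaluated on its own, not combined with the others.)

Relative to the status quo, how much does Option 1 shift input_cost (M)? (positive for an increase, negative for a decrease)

Baseline:
  Z = 43
  N = 133
  K = 41
  M = 167 + 2·43 − 3·133 − 4·41 = -310
Option 1 (Z − 22, N := 119):
  Z = 43 − 22 = 21
  N = 119
  K = 41
  M = 167 + 2·21 − 3·119 − 4·41 = -312
Change in M: -312 − (-310) = -2

-2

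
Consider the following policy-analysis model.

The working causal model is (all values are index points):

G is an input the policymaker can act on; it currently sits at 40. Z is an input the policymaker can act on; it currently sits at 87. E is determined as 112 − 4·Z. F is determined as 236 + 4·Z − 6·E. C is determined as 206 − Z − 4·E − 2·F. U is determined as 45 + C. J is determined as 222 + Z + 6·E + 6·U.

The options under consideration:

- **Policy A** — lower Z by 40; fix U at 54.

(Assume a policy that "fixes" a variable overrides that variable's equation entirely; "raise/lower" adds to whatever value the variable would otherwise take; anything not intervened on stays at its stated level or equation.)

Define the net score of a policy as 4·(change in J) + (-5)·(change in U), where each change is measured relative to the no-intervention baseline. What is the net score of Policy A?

59654

Baseline:
  Z = 87
  E = 112 − 4·87 = -236
  F = 236 + 4·87 − 6·(-236) = 2000
  C = 206 − 87 − 4·(-236) − 2·2000 = -2937
  U = 45 + (-2937) = -2892
  J = 222 + 87 + 6·(-236) + 6·(-2892) = -18459
Policy A (Z − 40, U := 54):
  Z = 87 − 40 = 47
  E = 112 − 4·47 = -76
  F = 236 + 4·47 − 6·(-76) = 880
  C = 206 − 47 − 4·(-76) − 2·880 = -1297
  U = 54
  J = 222 + 47 + 6·(-76) + 6·54 = 137
ΔJ = 137 − (-18459) = 18596; ΔU = 54 − (-2892) = 2946
Score = 4·18596 + (-5)·2946 = 59654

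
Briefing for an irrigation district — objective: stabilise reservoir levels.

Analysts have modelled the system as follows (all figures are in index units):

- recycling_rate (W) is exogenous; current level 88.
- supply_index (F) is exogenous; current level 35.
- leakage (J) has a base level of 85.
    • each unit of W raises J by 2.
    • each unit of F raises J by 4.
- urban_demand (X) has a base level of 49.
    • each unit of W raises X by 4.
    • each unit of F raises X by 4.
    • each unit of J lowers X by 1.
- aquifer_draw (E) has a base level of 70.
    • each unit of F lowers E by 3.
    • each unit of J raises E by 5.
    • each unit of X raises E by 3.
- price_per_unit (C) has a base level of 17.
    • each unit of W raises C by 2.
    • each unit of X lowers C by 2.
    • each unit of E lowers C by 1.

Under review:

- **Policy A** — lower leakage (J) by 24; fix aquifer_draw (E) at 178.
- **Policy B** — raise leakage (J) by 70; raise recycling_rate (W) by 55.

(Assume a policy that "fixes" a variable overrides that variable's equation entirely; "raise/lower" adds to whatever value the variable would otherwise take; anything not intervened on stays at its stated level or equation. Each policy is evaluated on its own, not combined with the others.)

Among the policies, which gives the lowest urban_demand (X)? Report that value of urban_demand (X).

Policy A (J − 24, E := 178):
  W = 88
  F = 35
  J = 85 + 2·88 + 4·35 (−24 from intervention) = 377
  X = 49 + 4·88 + 4·35 − 377 = 164
Policy B (J + 70, W + 55):
  W = 88 + 55 = 143
  F = 35
  J = 85 + 2·143 + 4·35 (+70 from intervention) = 581
  X = 49 + 4·143 + 4·35 − 581 = 180
Comparing — Policy A: X=164, Policy B: X=180. Lowest is 164 (Policy A).

164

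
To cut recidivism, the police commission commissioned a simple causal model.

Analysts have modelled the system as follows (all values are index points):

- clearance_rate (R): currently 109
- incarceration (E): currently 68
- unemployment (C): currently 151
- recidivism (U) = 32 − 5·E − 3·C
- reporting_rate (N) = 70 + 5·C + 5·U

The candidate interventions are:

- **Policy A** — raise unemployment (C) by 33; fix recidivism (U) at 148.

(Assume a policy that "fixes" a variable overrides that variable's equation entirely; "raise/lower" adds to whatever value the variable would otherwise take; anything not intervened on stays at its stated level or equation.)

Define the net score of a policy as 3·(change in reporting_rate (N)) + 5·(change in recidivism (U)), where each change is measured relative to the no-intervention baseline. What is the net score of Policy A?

18675

Baseline:
  E = 68
  C = 151
  U = 32 − 5·68 − 3·151 = -761
  N = 70 + 5·151 + 5·(-761) = -2980
Policy A (C + 33, U := 148):
  E = 68
  C = 151 + 33 = 184
  U = 148
  N = 70 + 5·184 + 5·148 = 1730
ΔN = 1730 − (-2980) = 4710; ΔU = 148 − (-761) = 909
Score = 3·4710 + 5·909 = 18675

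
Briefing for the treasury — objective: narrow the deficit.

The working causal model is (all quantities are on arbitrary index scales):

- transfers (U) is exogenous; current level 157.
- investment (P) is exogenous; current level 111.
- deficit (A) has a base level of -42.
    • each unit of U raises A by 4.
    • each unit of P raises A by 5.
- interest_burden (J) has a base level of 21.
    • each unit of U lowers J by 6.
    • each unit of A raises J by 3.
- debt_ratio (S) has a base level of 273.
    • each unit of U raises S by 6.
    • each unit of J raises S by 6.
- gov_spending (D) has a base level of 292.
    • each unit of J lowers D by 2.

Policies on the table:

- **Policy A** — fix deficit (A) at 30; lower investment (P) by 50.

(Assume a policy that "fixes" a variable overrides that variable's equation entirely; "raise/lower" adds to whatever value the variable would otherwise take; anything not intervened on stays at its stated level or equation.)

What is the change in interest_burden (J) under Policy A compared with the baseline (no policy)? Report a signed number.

Baseline:
  U = 157
  P = 111
  A = -42 + 4·157 + 5·111 = 1141
  J = 21 − 6·157 + 3·1141 = 2502
Policy A (A := 30, P − 50):
  U = 157
  P = 111 − 50 = 61
  A = 30
  J = 21 − 6·157 + 3·30 = -831
Change in J: -831 − 2502 = -3333

-3333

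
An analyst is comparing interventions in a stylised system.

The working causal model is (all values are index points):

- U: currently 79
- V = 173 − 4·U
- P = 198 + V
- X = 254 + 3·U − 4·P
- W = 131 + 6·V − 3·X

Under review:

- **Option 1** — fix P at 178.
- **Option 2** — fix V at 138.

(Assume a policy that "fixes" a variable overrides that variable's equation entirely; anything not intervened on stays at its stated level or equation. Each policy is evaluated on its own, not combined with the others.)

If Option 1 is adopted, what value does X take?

-221

Option 1 (P := 178):
  U = 79
  V = 173 − 4·79 = -143
  P = 178
  X = 254 + 3·79 − 4·178 = -221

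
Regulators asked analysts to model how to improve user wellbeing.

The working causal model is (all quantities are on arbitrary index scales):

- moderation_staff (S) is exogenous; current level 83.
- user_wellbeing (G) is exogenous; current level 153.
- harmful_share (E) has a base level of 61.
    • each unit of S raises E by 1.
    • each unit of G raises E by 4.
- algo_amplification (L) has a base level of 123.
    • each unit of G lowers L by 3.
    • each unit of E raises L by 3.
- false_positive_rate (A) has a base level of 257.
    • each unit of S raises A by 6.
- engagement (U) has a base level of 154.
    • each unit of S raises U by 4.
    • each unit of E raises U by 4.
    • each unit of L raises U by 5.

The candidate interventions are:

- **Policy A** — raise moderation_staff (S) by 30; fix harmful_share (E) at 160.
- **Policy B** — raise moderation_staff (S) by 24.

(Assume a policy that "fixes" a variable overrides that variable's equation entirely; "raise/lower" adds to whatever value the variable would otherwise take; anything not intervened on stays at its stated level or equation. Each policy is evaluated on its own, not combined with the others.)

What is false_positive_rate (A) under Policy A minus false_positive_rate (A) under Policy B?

36

Policy A (S + 30, E := 160):
  S = 83 + 30 = 113
  A = 257 + 6·113 = 935
Policy B (S + 24):
  S = 83 + 24 = 107
  A = 257 + 6·107 = 899
A: 935 − 899 = 36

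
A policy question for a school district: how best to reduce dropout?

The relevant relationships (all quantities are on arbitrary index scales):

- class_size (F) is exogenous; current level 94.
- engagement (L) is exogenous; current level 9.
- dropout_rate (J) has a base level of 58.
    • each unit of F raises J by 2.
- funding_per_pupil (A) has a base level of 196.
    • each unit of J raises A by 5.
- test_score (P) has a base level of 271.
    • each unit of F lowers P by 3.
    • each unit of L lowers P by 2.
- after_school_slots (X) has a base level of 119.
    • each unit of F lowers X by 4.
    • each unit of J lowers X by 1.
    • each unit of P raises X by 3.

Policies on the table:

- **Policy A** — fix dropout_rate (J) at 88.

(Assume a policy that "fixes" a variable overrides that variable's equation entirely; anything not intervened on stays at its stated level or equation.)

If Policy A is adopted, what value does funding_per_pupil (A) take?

636

Policy A (J := 88):
  F = 94
  J = 88
  A = 196 + 5·88 = 636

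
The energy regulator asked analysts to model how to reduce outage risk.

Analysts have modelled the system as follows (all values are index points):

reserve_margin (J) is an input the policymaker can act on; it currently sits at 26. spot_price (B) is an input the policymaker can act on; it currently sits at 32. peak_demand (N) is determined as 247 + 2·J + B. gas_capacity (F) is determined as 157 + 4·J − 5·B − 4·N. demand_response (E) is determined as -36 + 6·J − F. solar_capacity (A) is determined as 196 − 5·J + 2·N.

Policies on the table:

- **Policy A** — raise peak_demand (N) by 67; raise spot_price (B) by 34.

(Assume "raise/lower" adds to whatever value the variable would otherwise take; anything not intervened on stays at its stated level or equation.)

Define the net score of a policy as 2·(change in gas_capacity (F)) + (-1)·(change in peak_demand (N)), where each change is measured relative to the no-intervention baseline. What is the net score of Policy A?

Baseline:
  J = 26
  B = 32
  N = 247 + 2·26 + 32 = 331
  F = 157 + 4·26 − 5·32 − 4·331 = -1223
Policy A (N + 67, B + 34):
  J = 26
  B = 32 + 34 = 66
  N = 247 + 2·26 + 66 (+67 from intervention) = 432
  F = 157 + 4·26 − 5·66 − 4·432 = -1797
ΔF = -1797 − (-1223) = -574; ΔN = 432 − 331 = 101
Score = 2·(-574) + (-1)·101 = -1249

-1249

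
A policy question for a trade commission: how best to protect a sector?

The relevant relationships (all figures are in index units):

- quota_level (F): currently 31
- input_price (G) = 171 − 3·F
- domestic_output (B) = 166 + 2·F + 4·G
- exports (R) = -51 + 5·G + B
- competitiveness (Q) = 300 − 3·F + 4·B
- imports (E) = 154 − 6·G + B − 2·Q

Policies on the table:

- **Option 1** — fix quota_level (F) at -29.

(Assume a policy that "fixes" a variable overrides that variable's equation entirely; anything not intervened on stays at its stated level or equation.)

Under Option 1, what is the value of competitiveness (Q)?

Option 1 (F := -29):
  F = -29
  G = 171 − 3·(-29) = 258
  B = 166 + 2·(-29) + 4·258 = 1140
  Q = 300 − 3·(-29) + 4·1140 = 4947

4947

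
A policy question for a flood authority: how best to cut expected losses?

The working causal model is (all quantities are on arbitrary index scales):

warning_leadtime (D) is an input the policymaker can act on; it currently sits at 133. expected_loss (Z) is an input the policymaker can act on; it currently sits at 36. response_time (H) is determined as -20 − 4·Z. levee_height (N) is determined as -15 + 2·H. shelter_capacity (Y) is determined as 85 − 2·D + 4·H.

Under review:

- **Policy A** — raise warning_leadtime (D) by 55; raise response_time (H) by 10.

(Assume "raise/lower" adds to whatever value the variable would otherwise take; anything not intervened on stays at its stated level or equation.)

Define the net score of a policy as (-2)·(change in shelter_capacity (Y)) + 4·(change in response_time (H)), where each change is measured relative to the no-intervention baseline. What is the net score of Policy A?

Baseline:
  D = 133
  Z = 36
  H = -20 − 4·36 = -164
  Y = 85 − 2·133 + 4·(-164) = -837
Policy A (D + 55, H + 10):
  D = 133 + 55 = 188
  Z = 36
  H = -20 − 4·36 (+10 from intervention) = -154
  Y = 85 − 2·188 + 4·(-154) = -907
ΔY = -907 − (-837) = -70; ΔH = -154 − (-164) = 10
Score = (-2)·(-70) + 4·10 = 180

180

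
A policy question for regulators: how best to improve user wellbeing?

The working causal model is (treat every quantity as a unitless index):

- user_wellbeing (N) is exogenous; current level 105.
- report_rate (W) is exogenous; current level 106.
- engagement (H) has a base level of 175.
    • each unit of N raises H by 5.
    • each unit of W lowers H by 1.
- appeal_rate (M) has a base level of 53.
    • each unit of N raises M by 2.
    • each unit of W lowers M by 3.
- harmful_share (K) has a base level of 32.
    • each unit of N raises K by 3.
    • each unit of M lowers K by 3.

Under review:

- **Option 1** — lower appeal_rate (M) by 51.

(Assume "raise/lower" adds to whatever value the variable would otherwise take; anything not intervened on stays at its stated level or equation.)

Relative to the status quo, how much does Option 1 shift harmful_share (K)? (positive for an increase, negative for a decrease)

153

Baseline:
  N = 105
  W = 106
  M = 53 + 2·105 − 3·106 = -55
  K = 32 + 3·105 − 3·(-55) = 512
Option 1 (M − 51):
  N = 105
  W = 106
  M = 53 + 2·105 − 3·106 (−51 from intervention) = -106
  K = 32 + 3·105 − 3·(-106) = 665
Change in K: 665 − 512 = 153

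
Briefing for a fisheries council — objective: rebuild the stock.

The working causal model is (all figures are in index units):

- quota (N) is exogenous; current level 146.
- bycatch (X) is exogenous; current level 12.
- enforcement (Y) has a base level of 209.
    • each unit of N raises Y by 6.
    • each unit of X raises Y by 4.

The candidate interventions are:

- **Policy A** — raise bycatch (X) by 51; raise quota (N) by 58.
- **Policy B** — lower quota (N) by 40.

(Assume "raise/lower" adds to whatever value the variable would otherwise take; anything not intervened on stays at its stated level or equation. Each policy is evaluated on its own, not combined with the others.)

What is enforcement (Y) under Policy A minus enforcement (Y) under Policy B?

792

Policy A (X + 51, N + 58):
  N = 146 + 58 = 204
  X = 12 + 51 = 63
  Y = 209 + 6·204 + 4·63 = 1685
Policy B (N − 40):
  N = 146 − 40 = 106
  X = 12
  Y = 209 + 6·106 + 4·12 = 893
Y: 1685 − 893 = 792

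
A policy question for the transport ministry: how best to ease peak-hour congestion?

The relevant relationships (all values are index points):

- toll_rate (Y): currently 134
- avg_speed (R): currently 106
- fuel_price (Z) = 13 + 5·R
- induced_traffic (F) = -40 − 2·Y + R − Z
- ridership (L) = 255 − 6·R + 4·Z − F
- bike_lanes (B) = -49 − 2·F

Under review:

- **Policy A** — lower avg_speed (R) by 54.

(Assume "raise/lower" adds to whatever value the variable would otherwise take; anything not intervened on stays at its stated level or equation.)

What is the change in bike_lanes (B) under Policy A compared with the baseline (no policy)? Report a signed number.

Baseline:
  Y = 134
  R = 106
  Z = 13 + 5·106 = 543
  F = -40 − 2·134 + 106 − 543 = -745
  B = -49 − 2·(-745) = 1441
Policy A (R − 54):
  Y = 134
  R = 106 − 54 = 52
  Z = 13 + 5·52 = 273
  F = -40 − 2·134 + 52 − 273 = -529
  B = -49 − 2·(-529) = 1009
Change in B: 1009 − 1441 = -432

-432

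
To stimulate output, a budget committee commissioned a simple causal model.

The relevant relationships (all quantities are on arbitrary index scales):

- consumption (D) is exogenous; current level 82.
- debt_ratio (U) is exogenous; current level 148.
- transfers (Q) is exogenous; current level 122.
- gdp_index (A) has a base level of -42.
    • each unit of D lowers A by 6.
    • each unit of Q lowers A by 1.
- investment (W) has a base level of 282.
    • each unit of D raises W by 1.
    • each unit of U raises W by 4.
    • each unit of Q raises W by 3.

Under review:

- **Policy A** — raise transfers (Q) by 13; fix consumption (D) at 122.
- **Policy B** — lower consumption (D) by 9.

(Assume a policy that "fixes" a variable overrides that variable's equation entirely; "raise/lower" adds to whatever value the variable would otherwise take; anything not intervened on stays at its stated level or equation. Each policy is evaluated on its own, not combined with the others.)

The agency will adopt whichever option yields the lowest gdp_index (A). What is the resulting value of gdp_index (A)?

Policy A (Q + 13, D := 122):
  D = 122
  Q = 122 + 13 = 135
  A = -42 − 6·122 − 135 = -909
Policy B (D − 9):
  D = 82 − 9 = 73
  Q = 122
  A = -42 − 6·73 − 122 = -602
Comparing — Policy A: A=-909, Policy B: A=-602. Lowest is -909 (Policy A).

-909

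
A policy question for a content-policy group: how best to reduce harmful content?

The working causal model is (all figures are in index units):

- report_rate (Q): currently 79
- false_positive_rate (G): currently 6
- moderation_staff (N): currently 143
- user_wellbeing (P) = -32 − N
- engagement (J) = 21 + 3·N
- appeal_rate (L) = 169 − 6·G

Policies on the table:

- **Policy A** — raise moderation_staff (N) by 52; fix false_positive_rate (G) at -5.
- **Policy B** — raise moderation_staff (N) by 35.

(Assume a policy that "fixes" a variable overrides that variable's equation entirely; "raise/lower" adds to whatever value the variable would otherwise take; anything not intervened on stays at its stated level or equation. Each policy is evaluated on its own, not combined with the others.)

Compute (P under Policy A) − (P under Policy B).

-17

Policy A (N + 52, G := -5):
  N = 143 + 52 = 195
  P = -32 − 195 = -227
Policy B (N + 35):
  N = 143 + 35 = 178
  P = -32 − 178 = -210
P: -227 − (-210) = -17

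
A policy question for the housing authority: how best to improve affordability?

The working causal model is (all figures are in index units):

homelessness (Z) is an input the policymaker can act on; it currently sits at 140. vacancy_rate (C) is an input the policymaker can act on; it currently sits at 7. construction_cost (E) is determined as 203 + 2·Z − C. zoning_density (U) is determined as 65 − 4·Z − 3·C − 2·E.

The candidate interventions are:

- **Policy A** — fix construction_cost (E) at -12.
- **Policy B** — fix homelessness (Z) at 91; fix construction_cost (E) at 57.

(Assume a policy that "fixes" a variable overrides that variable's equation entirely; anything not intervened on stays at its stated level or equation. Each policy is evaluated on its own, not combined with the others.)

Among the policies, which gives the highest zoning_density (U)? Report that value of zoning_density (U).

Policy A (E := -12):
  Z = 140
  C = 7
  E = -12
  U = 65 − 4·140 − 3·7 − 2·(-12) = -492
Policy B (Z := 91, E := 57):
  Z = 91
  C = 7
  E = 57
  U = 65 − 4·91 − 3·7 − 2·57 = -434
Comparing — Policy A: U=-492, Policy B: U=-434. Highest is -434 (Policy B).

-434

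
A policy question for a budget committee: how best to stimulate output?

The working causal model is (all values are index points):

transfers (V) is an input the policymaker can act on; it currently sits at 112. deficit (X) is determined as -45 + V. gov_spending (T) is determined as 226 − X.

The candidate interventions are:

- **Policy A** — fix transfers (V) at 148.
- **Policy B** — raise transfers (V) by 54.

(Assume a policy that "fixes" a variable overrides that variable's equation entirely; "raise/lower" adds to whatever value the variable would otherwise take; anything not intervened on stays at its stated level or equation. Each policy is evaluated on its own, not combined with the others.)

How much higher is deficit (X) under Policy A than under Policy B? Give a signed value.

Policy A (V := 148):
  V = 148
  X = -45 + 148 = 103
Policy B (V + 54):
  V = 112 + 54 = 166
  X = -45 + 166 = 121
X: 103 − 121 = -18

-18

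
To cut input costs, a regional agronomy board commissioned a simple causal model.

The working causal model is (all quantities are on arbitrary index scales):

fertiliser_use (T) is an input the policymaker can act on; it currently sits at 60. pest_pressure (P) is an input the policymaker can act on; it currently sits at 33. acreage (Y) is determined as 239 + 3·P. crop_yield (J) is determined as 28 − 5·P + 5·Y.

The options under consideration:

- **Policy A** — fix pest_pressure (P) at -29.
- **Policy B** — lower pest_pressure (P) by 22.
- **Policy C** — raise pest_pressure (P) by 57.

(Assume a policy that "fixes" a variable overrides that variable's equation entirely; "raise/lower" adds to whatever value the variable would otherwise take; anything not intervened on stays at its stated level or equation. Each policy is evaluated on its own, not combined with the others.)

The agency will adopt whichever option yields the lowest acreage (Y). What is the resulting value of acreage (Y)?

Policy A (P := -29):
  P = -29
  Y = 239 + 3·(-29) = 152
Policy B (P − 22):
  P = 33 − 22 = 11
  Y = 239 + 3·11 = 272
Policy C (P + 57):
  P = 33 + 57 = 90
  Y = 239 + 3·90 = 509
Comparing — Policy A: Y=152, Policy B: Y=272, Policy C: Y=509. Lowest is 152 (Policy A).

152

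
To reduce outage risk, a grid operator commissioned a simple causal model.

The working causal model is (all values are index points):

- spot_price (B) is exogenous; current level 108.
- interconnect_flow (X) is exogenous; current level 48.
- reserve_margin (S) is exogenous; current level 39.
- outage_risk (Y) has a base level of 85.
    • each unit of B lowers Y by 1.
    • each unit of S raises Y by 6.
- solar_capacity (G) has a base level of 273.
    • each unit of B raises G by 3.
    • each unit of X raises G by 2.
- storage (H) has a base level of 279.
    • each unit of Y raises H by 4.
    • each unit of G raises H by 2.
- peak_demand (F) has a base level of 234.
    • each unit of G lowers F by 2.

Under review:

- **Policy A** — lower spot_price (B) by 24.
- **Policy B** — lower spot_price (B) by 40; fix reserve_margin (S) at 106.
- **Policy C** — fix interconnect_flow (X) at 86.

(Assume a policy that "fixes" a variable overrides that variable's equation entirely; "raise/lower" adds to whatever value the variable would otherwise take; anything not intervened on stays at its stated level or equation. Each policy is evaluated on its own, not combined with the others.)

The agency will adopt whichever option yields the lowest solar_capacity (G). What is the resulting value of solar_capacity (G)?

573

Policy A (B − 24):
  B = 108 − 24 = 84
  X = 48
  G = 273 + 3·84 + 2·48 = 621
Policy B (B − 40, S := 106):
  B = 108 − 40 = 68
  X = 48
  G = 273 + 3·68 + 2·48 = 573
Policy C (X := 86):
  B = 108
  X = 86
  G = 273 + 3·108 + 2·86 = 769
Comparing — Policy A: G=621, Policy B: G=573, Policy C: G=769. Lowest is 573 (Policy B).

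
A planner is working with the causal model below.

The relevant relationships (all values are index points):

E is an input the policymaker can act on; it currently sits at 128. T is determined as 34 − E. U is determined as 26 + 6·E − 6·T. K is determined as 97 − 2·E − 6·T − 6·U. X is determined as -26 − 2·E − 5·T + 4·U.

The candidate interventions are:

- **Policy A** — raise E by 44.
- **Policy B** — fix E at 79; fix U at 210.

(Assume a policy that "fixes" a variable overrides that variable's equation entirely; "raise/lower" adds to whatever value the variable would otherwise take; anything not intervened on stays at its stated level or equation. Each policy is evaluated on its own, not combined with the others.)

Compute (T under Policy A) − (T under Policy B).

Policy A (E + 44):
  E = 128 + 44 = 172
  T = 34 − 172 = -138
Policy B (E := 79, U := 210):
  E = 79
  T = 34 − 79 = -45
T: -138 − (-45) = -93

-93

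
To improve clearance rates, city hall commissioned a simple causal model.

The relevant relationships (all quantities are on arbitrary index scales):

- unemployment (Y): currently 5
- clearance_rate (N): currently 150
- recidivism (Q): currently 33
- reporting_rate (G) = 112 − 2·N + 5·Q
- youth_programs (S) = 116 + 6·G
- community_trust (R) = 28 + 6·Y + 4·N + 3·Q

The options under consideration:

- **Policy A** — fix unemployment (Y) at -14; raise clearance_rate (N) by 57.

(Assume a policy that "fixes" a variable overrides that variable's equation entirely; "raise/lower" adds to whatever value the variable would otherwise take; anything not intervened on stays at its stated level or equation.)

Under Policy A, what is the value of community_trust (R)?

Policy A (Y := -14, N + 57):
  Y = -14
  N = 150 + 57 = 207
  Q = 33
  R = 28 + 6·(-14) + 4·207 + 3·33 = 871

871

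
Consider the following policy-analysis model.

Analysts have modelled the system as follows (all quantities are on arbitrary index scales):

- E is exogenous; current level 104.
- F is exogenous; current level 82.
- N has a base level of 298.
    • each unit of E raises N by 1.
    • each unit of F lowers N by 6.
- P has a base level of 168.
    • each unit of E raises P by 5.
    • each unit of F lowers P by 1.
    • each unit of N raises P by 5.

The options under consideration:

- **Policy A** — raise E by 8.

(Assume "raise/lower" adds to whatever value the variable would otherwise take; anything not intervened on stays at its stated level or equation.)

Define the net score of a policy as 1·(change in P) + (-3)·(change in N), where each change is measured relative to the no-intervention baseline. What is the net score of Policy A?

Baseline:
  E = 104
  F = 82
  N = 298 + 104 − 6·82 = -90
  P = 168 + 5·104 − 82 + 5·(-90) = 156
Policy A (E + 8):
  E = 104 + 8 = 112
  F = 82
  N = 298 + 112 − 6·82 = -82
  P = 168 + 5·112 − 82 + 5·(-82) = 236
ΔP = 236 − 156 = 80; ΔN = -82 − (-90) = 8
Score = 1·80 + (-3)·8 = 56

56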